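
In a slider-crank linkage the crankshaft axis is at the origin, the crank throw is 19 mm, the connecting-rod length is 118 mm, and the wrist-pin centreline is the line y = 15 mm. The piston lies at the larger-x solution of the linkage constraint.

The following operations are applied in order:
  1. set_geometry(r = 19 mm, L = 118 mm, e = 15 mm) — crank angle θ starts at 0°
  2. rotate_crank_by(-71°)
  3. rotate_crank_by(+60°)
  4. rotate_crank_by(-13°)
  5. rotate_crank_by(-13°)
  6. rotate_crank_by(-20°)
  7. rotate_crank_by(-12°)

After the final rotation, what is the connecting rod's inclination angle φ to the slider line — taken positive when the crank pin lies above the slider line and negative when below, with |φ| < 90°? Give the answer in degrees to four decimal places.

set_geometry: r = 19 mm, L = 118 mm, e = 15 mm; θ ← 0°
rotate_crank_by(-71°): θ ← 0° -71° = -71°
rotate_crank_by(+60°): θ ← -71° +60° = -11°
rotate_crank_by(-13°): θ ← -11° -13° = -24°
rotate_crank_by(-13°): θ ← -24° -13° = -37°
rotate_crank_by(-20°): θ ← -37° -20° = -57°
rotate_crank_by(-12°): θ ← -57° -12° = -69°
crank pin P = (r cos θ, r sin θ) = (6.808991, -17.738028)
h = r sin θ − e = -17.738028 − 15 = -32.738028
sin φ = h / L = -32.738028 / 118 = -0.27744092
φ = arcsin(-0.27744092) = -16.107530°

-16.1075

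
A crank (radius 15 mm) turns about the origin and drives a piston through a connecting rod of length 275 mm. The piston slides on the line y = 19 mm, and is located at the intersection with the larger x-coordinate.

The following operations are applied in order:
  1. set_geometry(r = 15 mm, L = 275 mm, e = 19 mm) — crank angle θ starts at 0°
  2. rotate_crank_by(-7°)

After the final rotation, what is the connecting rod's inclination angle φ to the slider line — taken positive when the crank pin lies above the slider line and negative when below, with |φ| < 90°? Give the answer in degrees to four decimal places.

set_geometry: r = 15 mm, L = 275 mm, e = 19 mm; θ ← 0°
rotate_crank_by(-7°): θ ← 0° -7° = -7°
crank pin P = (r cos θ, r sin θ) = (14.888192, -1.828040)
h = r sin θ − e = -1.828040 − 19 = -20.828040
sin φ = h / L = -20.828040 / 275 = -0.07573833
φ = arcsin(-0.07573833) = -4.343646°

-4.3436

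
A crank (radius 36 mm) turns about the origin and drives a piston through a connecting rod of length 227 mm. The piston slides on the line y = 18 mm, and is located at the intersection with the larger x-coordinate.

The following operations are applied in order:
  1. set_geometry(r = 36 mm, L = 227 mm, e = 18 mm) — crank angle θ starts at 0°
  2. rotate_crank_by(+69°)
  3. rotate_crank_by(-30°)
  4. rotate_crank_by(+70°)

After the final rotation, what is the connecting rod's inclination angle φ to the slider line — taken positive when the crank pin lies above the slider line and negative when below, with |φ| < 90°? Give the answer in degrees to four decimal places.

set_geometry: r = 36 mm, L = 227 mm, e = 18 mm; θ ← 0°
rotate_crank_by(+69°): θ ← 0° +69° = 69°
rotate_crank_by(-30°): θ ← 69° -30° = 39°
rotate_crank_by(+70°): θ ← 39° +70° = 109°
crank pin P = (r cos θ, r sin θ) = (-11.720454, 34.038669)
h = r sin θ − e = 34.038669 − 18 = 16.038669
sin φ = h / L = 16.038669 / 227 = 0.07065493
φ = arcsin(0.07065493) = 4.051605°

4.0516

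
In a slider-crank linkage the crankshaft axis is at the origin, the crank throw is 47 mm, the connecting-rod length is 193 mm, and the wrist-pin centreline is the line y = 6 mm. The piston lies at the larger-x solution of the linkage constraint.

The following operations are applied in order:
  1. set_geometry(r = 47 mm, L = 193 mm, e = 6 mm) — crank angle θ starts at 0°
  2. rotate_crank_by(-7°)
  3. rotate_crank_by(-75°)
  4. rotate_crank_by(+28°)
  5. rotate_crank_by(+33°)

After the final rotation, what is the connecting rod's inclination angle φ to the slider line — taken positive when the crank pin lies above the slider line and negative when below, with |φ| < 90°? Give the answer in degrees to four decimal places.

set_geometry: r = 47 mm, L = 193 mm, e = 6 mm; θ ← 0°
rotate_crank_by(-7°): θ ← 0° -7° = -7°
rotate_crank_by(-75°): θ ← -7° -75° = -82°
rotate_crank_by(+28°): θ ← -82° +28° = -54°
rotate_crank_by(+33°): θ ← -54° +33° = -21°
crank pin P = (r cos θ, r sin θ) = (43.878280, -16.843294)
h = r sin θ − e = -16.843294 − 6 = -22.843294
sin φ = h / L = -22.843294 / 193 = -0.11835903
φ = arcsin(-0.11835903) = -6.797407°

-6.7974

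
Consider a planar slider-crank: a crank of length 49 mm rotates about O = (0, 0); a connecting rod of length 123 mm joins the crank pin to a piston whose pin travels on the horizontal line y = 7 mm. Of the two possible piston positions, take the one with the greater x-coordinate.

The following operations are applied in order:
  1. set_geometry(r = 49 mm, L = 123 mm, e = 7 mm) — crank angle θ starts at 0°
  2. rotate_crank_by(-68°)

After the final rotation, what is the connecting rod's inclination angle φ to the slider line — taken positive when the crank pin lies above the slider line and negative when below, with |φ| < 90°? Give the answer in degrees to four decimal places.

set_geometry: r = 49 mm, L = 123 mm, e = 7 mm; θ ← 0°
rotate_crank_by(-68°): θ ← 0° -68° = -68°
crank pin P = (r cos θ, r sin θ) = (18.355723, -45.432009)
h = r sin θ − e = -45.432009 − 7 = -52.432009
sin φ = h / L = -52.432009 / 123 = -0.42627649
φ = arcsin(-0.42627649) = -25.231488°

-25.2315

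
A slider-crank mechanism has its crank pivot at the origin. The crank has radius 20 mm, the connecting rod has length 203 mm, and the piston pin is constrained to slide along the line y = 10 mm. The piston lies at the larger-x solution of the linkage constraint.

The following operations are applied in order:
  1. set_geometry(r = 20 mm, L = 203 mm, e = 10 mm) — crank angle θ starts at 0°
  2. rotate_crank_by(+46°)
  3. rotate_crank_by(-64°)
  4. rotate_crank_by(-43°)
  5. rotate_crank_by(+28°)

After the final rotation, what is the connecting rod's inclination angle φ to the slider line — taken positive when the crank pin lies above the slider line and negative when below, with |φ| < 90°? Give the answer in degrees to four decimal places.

-5.9073

set_geometry: r = 20 mm, L = 203 mm, e = 10 mm; θ ← 0°
rotate_crank_by(+46°): θ ← 0° +46° = 46°
rotate_crank_by(-64°): θ ← 46° -64° = -18°
rotate_crank_by(-43°): θ ← -18° -43° = -61°
rotate_crank_by(+28°): θ ← -61° +28° = -33°
crank pin P = (r cos θ, r sin θ) = (16.773411, -10.892781)
h = r sin θ − e = -10.892781 − 10 = -20.892781
sin φ = h / L = -20.892781 / 203 = -0.10292010
φ = arcsin(-0.10292010) = -5.907348°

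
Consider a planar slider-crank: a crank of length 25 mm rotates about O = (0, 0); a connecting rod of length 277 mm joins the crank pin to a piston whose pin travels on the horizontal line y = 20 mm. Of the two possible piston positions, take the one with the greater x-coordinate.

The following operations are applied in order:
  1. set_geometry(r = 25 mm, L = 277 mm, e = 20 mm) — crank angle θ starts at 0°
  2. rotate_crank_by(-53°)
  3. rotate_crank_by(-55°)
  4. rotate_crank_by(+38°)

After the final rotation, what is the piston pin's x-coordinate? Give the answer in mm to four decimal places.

set_geometry: r = 25 mm, L = 277 mm, e = 20 mm; θ ← 0°
rotate_crank_by(-53°): θ ← 0° -53° = -53°
rotate_crank_by(-55°): θ ← -53° -55° = -108°
rotate_crank_by(+38°): θ ← -108° +38° = -70°
crank pin P = (r cos θ, r sin θ) = (8.550504, -23.492316)
h = r sin θ − e = -23.492316 − 20 = -43.492316
x = r cos θ + √(L² − h²) = 8.550504 + √(76729.0 − 1891.5815) = 8.550504 + 273.564286 = 282.114789

282.1148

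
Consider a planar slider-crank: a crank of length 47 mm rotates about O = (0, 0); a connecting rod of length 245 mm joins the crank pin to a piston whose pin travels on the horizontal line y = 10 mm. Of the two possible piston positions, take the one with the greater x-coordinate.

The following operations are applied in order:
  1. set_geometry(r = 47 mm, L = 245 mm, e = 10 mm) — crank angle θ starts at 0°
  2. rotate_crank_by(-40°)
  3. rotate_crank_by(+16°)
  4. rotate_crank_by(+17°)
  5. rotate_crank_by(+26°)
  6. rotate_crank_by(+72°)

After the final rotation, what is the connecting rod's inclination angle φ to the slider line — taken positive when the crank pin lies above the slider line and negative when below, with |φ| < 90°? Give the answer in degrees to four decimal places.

set_geometry: r = 47 mm, L = 245 mm, e = 10 mm; θ ← 0°
rotate_crank_by(-40°): θ ← 0° -40° = -40°
rotate_crank_by(+16°): θ ← -40° +16° = -24°
rotate_crank_by(+17°): θ ← -24° +17° = -7°
rotate_crank_by(+26°): θ ← -7° +26° = 19°
rotate_crank_by(+72°): θ ← 19° +72° = 91°
crank pin P = (r cos θ, r sin θ) = (-0.820263, 46.992842)
h = r sin θ − e = 46.992842 − 10 = 36.992842
sin φ = h / L = 36.992842 / 245 = 0.15099119
φ = arcsin(0.15099119) = 8.684372°

8.6844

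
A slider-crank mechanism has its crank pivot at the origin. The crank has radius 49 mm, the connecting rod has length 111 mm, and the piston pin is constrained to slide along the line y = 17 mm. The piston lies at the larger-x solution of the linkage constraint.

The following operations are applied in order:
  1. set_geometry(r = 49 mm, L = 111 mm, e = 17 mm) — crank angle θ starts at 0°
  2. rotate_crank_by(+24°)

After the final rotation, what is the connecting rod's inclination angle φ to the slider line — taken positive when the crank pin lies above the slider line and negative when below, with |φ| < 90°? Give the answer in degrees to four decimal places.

set_geometry: r = 49 mm, L = 111 mm, e = 17 mm; θ ← 0°
rotate_crank_by(+24°): θ ← 0° +24° = 24°
crank pin P = (r cos θ, r sin θ) = (44.763727, 19.930096)
h = r sin θ − e = 19.930096 − 17 = 2.930096
sin φ = h / L = 2.930096 / 111 = 0.02639726
φ = arcsin(0.02639726) = 1.512627°

1.5126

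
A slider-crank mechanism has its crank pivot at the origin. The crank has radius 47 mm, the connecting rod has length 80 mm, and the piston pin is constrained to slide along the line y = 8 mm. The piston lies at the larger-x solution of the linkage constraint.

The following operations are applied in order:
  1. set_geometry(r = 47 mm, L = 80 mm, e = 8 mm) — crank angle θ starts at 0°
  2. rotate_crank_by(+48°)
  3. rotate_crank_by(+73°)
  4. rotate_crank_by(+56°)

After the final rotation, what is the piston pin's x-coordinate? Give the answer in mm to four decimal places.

set_geometry: r = 47 mm, L = 80 mm, e = 8 mm; θ ← 0°
rotate_crank_by(+48°): θ ← 0° +48° = 48°
rotate_crank_by(+73°): θ ← 48° +73° = 121°
rotate_crank_by(+56°): θ ← 121° +56° = 177°
crank pin P = (r cos θ, r sin θ) = (-46.935588, 2.459790)
h = r sin θ − e = 2.459790 − 8 = -5.540210
x = r cos θ + √(L² − h²) = -46.935588 + √(6400.0 − 30.6939) = -46.935588 + 79.807932 = 32.872344

32.8723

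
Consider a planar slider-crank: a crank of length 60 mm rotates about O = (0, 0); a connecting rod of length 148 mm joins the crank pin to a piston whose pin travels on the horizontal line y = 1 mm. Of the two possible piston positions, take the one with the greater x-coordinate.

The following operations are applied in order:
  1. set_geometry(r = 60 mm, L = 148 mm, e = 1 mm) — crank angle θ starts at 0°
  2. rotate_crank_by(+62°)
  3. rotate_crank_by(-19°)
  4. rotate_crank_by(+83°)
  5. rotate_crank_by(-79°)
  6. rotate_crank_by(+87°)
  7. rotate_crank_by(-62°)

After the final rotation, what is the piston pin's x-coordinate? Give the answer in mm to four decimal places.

155.5114

set_geometry: r = 60 mm, L = 148 mm, e = 1 mm; θ ← 0°
rotate_crank_by(+62°): θ ← 0° +62° = 62°
rotate_crank_by(-19°): θ ← 62° -19° = 43°
rotate_crank_by(+83°): θ ← 43° +83° = 126°
rotate_crank_by(-79°): θ ← 126° -79° = 47°
rotate_crank_by(+87°): θ ← 47° +87° = 134°
rotate_crank_by(-62°): θ ← 134° -62° = 72°
crank pin P = (r cos θ, r sin θ) = (18.541020, 57.063391)
h = r sin θ − e = 57.063391 − 1 = 56.063391
x = r cos θ + √(L² − h²) = 18.541020 + √(21904.0 − 3143.1038) = 18.541020 + 136.970421 = 155.511441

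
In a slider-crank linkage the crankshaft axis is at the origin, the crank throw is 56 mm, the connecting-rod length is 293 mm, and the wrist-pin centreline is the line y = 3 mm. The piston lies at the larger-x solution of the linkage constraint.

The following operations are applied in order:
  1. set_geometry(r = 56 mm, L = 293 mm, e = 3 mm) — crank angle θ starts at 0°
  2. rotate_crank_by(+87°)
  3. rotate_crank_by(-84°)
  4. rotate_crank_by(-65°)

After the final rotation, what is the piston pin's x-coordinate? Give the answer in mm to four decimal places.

314.5585

set_geometry: r = 56 mm, L = 293 mm, e = 3 mm; θ ← 0°
rotate_crank_by(+87°): θ ← 0° +87° = 87°
rotate_crank_by(-84°): θ ← 87° -84° = 3°
rotate_crank_by(-65°): θ ← 3° -65° = -62°
crank pin P = (r cos θ, r sin θ) = (26.290408, -49.445065)
h = r sin θ − e = -49.445065 − 3 = -52.445065
x = r cos θ + √(L² − h²) = 26.290408 + √(85849.0 − 2750.4849) = 26.290408 + 288.268131 = 314.558538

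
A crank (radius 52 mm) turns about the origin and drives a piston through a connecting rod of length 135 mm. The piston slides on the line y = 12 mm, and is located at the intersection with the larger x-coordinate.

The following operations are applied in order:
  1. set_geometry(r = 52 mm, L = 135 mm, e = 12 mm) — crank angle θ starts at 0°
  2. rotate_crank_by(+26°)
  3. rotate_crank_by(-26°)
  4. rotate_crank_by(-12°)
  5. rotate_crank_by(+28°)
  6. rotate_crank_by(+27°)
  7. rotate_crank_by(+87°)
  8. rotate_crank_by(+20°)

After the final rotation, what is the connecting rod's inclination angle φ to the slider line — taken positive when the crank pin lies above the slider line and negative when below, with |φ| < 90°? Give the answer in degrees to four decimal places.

set_geometry: r = 52 mm, L = 135 mm, e = 12 mm; θ ← 0°
rotate_crank_by(+26°): θ ← 0° +26° = 26°
rotate_crank_by(-26°): θ ← 26° -26° = 0°
rotate_crank_by(-12°): θ ← 0° -12° = -12°
rotate_crank_by(+28°): θ ← -12° +28° = 16°
rotate_crank_by(+27°): θ ← 16° +27° = 43°
rotate_crank_by(+87°): θ ← 43° +87° = 130°
rotate_crank_by(+20°): θ ← 130° +20° = 150°
crank pin P = (r cos θ, r sin θ) = (-45.033321, 26.000000)
h = r sin θ − e = 26.000000 − 12 = 14.000000
sin φ = h / L = 14.000000 / 135 = 0.10370370
φ = arcsin(0.10370370) = 5.952487°

5.9525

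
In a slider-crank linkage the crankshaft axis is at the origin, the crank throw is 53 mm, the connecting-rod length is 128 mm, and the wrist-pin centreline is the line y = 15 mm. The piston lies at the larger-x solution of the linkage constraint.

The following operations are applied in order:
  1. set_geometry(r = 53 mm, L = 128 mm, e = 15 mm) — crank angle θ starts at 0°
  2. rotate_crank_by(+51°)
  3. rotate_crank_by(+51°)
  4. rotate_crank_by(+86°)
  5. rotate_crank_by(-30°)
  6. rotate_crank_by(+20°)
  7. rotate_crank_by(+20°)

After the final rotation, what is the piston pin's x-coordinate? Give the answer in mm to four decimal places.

set_geometry: r = 53 mm, L = 128 mm, e = 15 mm; θ ← 0°
rotate_crank_by(+51°): θ ← 0° +51° = 51°
rotate_crank_by(+51°): θ ← 51° +51° = 102°
rotate_crank_by(+86°): θ ← 102° +86° = 188°
rotate_crank_by(-30°): θ ← 188° -30° = 158°
rotate_crank_by(+20°): θ ← 158° +20° = 178°
rotate_crank_by(+20°): θ ← 178° +20° = 198°
crank pin P = (r cos θ, r sin θ) = (-50.405995, -16.377901)
h = r sin θ − e = -16.377901 − 15 = -31.377901
x = r cos θ + √(L² − h²) = -50.405995 + √(16384.0 − 984.5727) = -50.405995 + 124.094429 = 73.688434

73.6884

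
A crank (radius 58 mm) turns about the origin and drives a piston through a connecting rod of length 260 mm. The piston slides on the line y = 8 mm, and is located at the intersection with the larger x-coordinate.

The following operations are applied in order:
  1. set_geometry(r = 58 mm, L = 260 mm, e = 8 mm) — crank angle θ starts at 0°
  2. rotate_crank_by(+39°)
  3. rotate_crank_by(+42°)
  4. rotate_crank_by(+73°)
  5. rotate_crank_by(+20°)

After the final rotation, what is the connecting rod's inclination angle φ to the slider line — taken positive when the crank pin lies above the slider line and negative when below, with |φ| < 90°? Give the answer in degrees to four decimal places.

-0.4269

set_geometry: r = 58 mm, L = 260 mm, e = 8 mm; θ ← 0°
rotate_crank_by(+39°): θ ← 0° +39° = 39°
rotate_crank_by(+42°): θ ← 39° +42° = 81°
rotate_crank_by(+73°): θ ← 81° +73° = 154°
rotate_crank_by(+20°): θ ← 154° +20° = 174°
crank pin P = (r cos θ, r sin θ) = (-57.682270, 6.062651)
h = r sin θ − e = 6.062651 − 8 = -1.937349
sin φ = h / L = -1.937349 / 260 = -0.00745134
φ = arcsin(-0.00745134) = -0.426934°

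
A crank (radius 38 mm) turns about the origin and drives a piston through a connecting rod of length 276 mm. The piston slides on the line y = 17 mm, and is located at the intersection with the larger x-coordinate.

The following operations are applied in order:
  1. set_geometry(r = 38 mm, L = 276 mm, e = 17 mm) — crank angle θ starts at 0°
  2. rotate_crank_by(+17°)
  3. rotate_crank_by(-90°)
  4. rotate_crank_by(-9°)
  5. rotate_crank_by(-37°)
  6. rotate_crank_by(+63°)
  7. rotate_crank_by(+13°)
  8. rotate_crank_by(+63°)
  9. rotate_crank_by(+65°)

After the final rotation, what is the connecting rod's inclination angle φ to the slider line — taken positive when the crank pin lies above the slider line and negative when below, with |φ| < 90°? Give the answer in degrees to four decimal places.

set_geometry: r = 38 mm, L = 276 mm, e = 17 mm; θ ← 0°
rotate_crank_by(+17°): θ ← 0° +17° = 17°
rotate_crank_by(-90°): θ ← 17° -90° = -73°
rotate_crank_by(-9°): θ ← -73° -9° = -82°
rotate_crank_by(-37°): θ ← -82° -37° = -119°
rotate_crank_by(+63°): θ ← -119° +63° = -56°
rotate_crank_by(+13°): θ ← -56° +13° = -43°
rotate_crank_by(+63°): θ ← -43° +63° = 20°
rotate_crank_by(+65°): θ ← 20° +65° = 85°
crank pin P = (r cos θ, r sin θ) = (3.311918, 37.855399)
h = r sin θ − e = 37.855399 − 17 = 20.855399
sin φ = h / L = 20.855399 / 276 = 0.07556304
φ = arcsin(0.07556304) = 4.333574°

4.3336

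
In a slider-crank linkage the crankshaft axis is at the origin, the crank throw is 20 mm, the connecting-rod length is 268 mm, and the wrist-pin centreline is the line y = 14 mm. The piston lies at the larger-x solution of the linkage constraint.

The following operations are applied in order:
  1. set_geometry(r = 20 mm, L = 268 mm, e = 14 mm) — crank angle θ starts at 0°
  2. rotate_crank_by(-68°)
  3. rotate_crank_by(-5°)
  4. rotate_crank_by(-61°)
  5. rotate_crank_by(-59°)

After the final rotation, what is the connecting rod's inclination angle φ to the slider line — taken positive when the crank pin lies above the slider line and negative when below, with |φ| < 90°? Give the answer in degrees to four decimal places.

set_geometry: r = 20 mm, L = 268 mm, e = 14 mm; θ ← 0°
rotate_crank_by(-68°): θ ← 0° -68° = -68°
rotate_crank_by(-5°): θ ← -68° -5° = -73°
rotate_crank_by(-61°): θ ← -73° -61° = -134°
rotate_crank_by(-59°): θ ← -134° -59° = -193°
crank pin P = (r cos θ, r sin θ) = (-19.487401, 4.499021)
h = r sin θ − e = 4.499021 − 14 = -9.500979
sin φ = h / L = -9.500979 / 268 = -0.03545141
φ = arcsin(-0.03545141) = -2.031642°

-2.0316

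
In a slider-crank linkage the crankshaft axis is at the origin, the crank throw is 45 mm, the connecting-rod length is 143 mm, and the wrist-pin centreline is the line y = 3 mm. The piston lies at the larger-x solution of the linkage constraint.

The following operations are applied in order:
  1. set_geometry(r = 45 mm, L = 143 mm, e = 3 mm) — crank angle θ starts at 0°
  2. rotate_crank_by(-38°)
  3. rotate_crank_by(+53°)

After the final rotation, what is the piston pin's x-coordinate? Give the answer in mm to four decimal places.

set_geometry: r = 45 mm, L = 143 mm, e = 3 mm; θ ← 0°
rotate_crank_by(-38°): θ ← 0° -38° = -38°
rotate_crank_by(+53°): θ ← -38° +53° = 15°
crank pin P = (r cos θ, r sin θ) = (43.466662, 11.646857)
h = r sin θ − e = 11.646857 − 3 = 8.646857
x = r cos θ + √(L² − h²) = 43.466662 + √(20449.0 − 74.7681) = 43.466662 + 142.738334 = 186.204996

186.2050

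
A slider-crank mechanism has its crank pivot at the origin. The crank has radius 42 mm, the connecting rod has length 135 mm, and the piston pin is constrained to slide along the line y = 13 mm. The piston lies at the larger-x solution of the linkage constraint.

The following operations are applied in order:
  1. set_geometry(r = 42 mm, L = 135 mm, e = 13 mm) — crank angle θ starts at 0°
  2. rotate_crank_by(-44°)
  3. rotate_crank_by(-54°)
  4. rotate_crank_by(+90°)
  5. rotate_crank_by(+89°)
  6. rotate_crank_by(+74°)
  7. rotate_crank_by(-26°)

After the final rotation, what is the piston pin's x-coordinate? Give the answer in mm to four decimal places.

set_geometry: r = 42 mm, L = 135 mm, e = 13 mm; θ ← 0°
rotate_crank_by(-44°): θ ← 0° -44° = -44°
rotate_crank_by(-54°): θ ← -44° -54° = -98°
rotate_crank_by(+90°): θ ← -98° +90° = -8°
rotate_crank_by(+89°): θ ← -8° +89° = 81°
rotate_crank_by(+74°): θ ← 81° +74° = 155°
rotate_crank_by(-26°): θ ← 155° -26° = 129°
crank pin P = (r cos θ, r sin θ) = (-26.431456, 32.640130)
h = r sin θ − e = 32.640130 − 13 = 19.640130
x = r cos θ + √(L² − h²) = -26.431456 + √(18225.0 − 385.7347) = -26.431456 + 133.563712 = 107.132256

107.1323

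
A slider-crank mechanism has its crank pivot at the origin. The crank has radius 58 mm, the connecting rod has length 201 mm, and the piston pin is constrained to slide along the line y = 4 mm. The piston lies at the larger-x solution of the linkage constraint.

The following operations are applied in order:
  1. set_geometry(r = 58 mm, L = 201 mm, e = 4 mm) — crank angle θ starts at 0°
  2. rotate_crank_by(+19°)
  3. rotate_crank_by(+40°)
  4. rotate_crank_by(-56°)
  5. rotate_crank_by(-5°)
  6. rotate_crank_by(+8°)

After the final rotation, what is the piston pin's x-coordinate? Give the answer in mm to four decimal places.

258.6717

set_geometry: r = 58 mm, L = 201 mm, e = 4 mm; θ ← 0°
rotate_crank_by(+19°): θ ← 0° +19° = 19°
rotate_crank_by(+40°): θ ← 19° +40° = 59°
rotate_crank_by(-56°): θ ← 59° -56° = 3°
rotate_crank_by(-5°): θ ← 3° -5° = -2°
rotate_crank_by(+8°): θ ← -2° +8° = 6°
crank pin P = (r cos θ, r sin θ) = (57.682270, 6.062651)
h = r sin θ − e = 6.062651 − 4 = 2.062651
x = r cos θ + √(L² − h²) = 57.682270 + √(40401.0 − 4.2545) = 57.682270 + 200.989416 = 258.671686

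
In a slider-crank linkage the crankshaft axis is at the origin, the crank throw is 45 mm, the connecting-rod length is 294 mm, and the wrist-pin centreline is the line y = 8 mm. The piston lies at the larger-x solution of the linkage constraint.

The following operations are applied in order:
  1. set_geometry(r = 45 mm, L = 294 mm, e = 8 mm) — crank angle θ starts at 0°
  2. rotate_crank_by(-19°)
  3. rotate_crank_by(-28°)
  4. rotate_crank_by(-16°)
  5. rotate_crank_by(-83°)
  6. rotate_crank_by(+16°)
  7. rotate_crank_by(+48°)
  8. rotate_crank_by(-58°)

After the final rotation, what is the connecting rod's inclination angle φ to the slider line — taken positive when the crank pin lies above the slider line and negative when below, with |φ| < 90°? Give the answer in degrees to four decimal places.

set_geometry: r = 45 mm, L = 294 mm, e = 8 mm; θ ← 0°
rotate_crank_by(-19°): θ ← 0° -19° = -19°
rotate_crank_by(-28°): θ ← -19° -28° = -47°
rotate_crank_by(-16°): θ ← -47° -16° = -63°
rotate_crank_by(-83°): θ ← -63° -83° = -146°
rotate_crank_by(+16°): θ ← -146° +16° = -130°
rotate_crank_by(+48°): θ ← -130° +48° = -82°
rotate_crank_by(-58°): θ ← -82° -58° = -140°
crank pin P = (r cos θ, r sin θ) = (-34.472000, -28.925442)
h = r sin θ − e = -28.925442 − 8 = -36.925442
sin φ = h / L = -36.925442 / 294 = -0.12559674
φ = arcsin(-0.12559674) = -7.215218°

-7.2152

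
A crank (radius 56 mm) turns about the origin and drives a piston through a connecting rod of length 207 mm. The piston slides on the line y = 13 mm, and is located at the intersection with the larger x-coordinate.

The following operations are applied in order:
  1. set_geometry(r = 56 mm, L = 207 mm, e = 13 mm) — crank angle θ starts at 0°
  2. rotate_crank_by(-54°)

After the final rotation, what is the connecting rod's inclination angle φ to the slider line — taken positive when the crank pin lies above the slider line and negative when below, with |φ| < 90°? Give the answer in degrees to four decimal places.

set_geometry: r = 56 mm, L = 207 mm, e = 13 mm; θ ← 0°
rotate_crank_by(-54°): θ ← 0° -54° = -54°
crank pin P = (r cos θ, r sin θ) = (32.915974, -45.304952)
h = r sin θ − e = -45.304952 − 13 = -58.304952
sin φ = h / L = -58.304952 / 207 = -0.28166643
φ = arcsin(-0.28166643) = -16.359688°

-16.3597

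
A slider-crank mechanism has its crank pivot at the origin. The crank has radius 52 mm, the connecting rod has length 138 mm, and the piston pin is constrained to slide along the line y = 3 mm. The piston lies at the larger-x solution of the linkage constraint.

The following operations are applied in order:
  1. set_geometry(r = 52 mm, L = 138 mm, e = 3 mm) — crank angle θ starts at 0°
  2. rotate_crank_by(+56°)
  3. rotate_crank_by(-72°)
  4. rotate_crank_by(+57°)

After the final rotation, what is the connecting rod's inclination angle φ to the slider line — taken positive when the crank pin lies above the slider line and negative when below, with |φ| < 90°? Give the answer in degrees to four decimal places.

set_geometry: r = 52 mm, L = 138 mm, e = 3 mm; θ ← 0°
rotate_crank_by(+56°): θ ← 0° +56° = 56°
rotate_crank_by(-72°): θ ← 56° -72° = -16°
rotate_crank_by(+57°): θ ← -16° +57° = 41°
crank pin P = (r cos θ, r sin θ) = (39.244898, 34.115070)
h = r sin θ − e = 34.115070 − 3 = 31.115070
sin φ = h / L = 31.115070 / 138 = 0.22547152
φ = arcsin(0.22547152) = 13.030607°

13.0306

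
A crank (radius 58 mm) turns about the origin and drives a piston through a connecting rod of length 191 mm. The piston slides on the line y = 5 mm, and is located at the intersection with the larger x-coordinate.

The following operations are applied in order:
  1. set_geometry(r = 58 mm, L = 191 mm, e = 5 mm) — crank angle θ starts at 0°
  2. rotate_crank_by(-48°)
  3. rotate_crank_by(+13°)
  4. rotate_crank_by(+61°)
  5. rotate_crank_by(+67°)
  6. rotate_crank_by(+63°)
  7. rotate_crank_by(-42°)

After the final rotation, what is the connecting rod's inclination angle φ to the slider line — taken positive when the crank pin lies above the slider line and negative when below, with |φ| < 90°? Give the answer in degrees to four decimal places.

set_geometry: r = 58 mm, L = 191 mm, e = 5 mm; θ ← 0°
rotate_crank_by(-48°): θ ← 0° -48° = -48°
rotate_crank_by(+13°): θ ← -48° +13° = -35°
rotate_crank_by(+61°): θ ← -35° +61° = 26°
rotate_crank_by(+67°): θ ← 26° +67° = 93°
rotate_crank_by(+63°): θ ← 93° +63° = 156°
rotate_crank_by(-42°): θ ← 156° -42° = 114°
crank pin P = (r cos θ, r sin θ) = (-23.590725, 52.985637)
h = r sin θ − e = 52.985637 − 5 = 47.985637
sin φ = h / L = 47.985637 / 191 = 0.25123370
φ = arcsin(0.25123370) = 14.550528°

14.5505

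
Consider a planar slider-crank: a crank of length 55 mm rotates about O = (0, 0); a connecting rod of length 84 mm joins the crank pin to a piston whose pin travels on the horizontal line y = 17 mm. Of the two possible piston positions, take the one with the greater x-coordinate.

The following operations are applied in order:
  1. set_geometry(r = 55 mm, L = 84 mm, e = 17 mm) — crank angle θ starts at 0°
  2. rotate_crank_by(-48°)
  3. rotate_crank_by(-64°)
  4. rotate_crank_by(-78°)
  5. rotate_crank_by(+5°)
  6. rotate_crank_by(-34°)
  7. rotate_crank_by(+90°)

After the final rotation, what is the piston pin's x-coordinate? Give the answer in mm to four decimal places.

set_geometry: r = 55 mm, L = 84 mm, e = 17 mm; θ ← 0°
rotate_crank_by(-48°): θ ← 0° -48° = -48°
rotate_crank_by(-64°): θ ← -48° -64° = -112°
rotate_crank_by(-78°): θ ← -112° -78° = -190°
rotate_crank_by(+5°): θ ← -190° +5° = -185°
rotate_crank_by(-34°): θ ← -185° -34° = -219°
rotate_crank_by(+90°): θ ← -219° +90° = -129°
crank pin P = (r cos θ, r sin θ) = (-34.612622, -42.743028)
h = r sin θ − e = -42.743028 − 17 = -59.743028
x = r cos θ + √(L² − h²) = -34.612622 + √(7056.0 − 3569.2294) = -34.612622 + 59.048883 = 24.436262

24.4363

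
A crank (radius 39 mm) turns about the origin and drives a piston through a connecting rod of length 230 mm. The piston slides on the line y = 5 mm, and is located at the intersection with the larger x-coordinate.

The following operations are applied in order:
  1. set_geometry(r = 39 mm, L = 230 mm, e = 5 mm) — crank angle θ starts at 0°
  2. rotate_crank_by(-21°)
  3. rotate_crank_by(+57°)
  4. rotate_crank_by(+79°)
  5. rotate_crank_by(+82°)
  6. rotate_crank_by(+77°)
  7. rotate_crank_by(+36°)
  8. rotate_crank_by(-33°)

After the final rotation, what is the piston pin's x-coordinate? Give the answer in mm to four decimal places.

set_geometry: r = 39 mm, L = 230 mm, e = 5 mm; θ ← 0°
rotate_crank_by(-21°): θ ← 0° -21° = -21°
rotate_crank_by(+57°): θ ← -21° +57° = 36°
rotate_crank_by(+79°): θ ← 36° +79° = 115°
rotate_crank_by(+82°): θ ← 115° +82° = 197°
rotate_crank_by(+77°): θ ← 197° +77° = 274°
rotate_crank_by(+36°): θ ← 274° +36° = 310°
rotate_crank_by(-33°): θ ← 310° -33° = 277°
crank pin P = (r cos θ, r sin θ) = (4.752904, -38.709300)
h = r sin θ − e = -38.709300 − 5 = -43.709300
x = r cos θ + √(L² − h²) = 4.752904 + √(52900.0 − 1910.5029) = 4.752904 + 225.808541 = 230.561445

230.5614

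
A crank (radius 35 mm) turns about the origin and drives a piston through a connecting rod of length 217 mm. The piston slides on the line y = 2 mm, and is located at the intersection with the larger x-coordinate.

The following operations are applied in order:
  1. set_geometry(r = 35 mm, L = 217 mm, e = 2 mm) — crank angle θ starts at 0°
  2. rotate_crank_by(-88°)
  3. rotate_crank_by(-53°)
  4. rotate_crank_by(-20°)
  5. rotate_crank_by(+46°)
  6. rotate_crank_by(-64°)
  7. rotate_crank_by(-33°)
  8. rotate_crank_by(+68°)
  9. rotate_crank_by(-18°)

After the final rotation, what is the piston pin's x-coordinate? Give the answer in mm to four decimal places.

183.3343

set_geometry: r = 35 mm, L = 217 mm, e = 2 mm; θ ← 0°
rotate_crank_by(-88°): θ ← 0° -88° = -88°
rotate_crank_by(-53°): θ ← -88° -53° = -141°
rotate_crank_by(-20°): θ ← -141° -20° = -161°
rotate_crank_by(+46°): θ ← -161° +46° = -115°
rotate_crank_by(-64°): θ ← -115° -64° = -179°
rotate_crank_by(-33°): θ ← -179° -33° = -212°
rotate_crank_by(+68°): θ ← -212° +68° = -144°
rotate_crank_by(-18°): θ ← -144° -18° = -162°
crank pin P = (r cos θ, r sin θ) = (-33.286978, -10.815595)
h = r sin θ − e = -10.815595 − 2 = -12.815595
x = r cos θ + √(L² − h²) = -33.286978 + √(47089.0 − 164.2395) = -33.286978 + 216.621237 = 183.334259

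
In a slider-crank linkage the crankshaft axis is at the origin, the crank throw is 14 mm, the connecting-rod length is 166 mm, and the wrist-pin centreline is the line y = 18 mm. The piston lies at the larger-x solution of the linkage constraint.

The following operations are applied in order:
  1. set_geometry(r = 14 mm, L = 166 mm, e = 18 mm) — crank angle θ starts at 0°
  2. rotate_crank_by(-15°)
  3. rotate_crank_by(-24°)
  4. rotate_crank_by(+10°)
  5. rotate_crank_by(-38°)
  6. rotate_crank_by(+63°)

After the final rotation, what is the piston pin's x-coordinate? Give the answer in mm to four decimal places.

set_geometry: r = 14 mm, L = 166 mm, e = 18 mm; θ ← 0°
rotate_crank_by(-15°): θ ← 0° -15° = -15°
rotate_crank_by(-24°): θ ← -15° -24° = -39°
rotate_crank_by(+10°): θ ← -39° +10° = -29°
rotate_crank_by(-38°): θ ← -29° -38° = -67°
rotate_crank_by(+63°): θ ← -67° +63° = -4°
crank pin P = (r cos θ, r sin θ) = (13.965897, -0.976591)
h = r sin θ − e = -0.976591 − 18 = -18.976591
x = r cos θ + √(L² − h²) = 13.965897 + √(27556.0 − 360.1110) = 13.965897 + 164.911761 = 178.877658

178.8777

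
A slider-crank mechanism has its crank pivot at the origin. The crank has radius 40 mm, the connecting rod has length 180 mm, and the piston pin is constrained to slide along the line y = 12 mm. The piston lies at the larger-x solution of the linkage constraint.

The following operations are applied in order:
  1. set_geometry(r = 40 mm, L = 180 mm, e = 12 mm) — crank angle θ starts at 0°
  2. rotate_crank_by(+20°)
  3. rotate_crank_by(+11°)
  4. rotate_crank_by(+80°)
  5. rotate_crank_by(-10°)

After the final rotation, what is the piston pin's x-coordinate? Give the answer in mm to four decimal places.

set_geometry: r = 40 mm, L = 180 mm, e = 12 mm; θ ← 0°
rotate_crank_by(+20°): θ ← 0° +20° = 20°
rotate_crank_by(+11°): θ ← 20° +11° = 31°
rotate_crank_by(+80°): θ ← 31° +80° = 111°
rotate_crank_by(-10°): θ ← 111° -10° = 101°
crank pin P = (r cos θ, r sin θ) = (-7.632360, 39.265087)
h = r sin θ − e = 39.265087 − 12 = 27.265087
x = r cos θ + √(L² − h²) = -7.632360 + √(32400.0 − 743.3850) = -7.632360 + 177.923059 = 170.290699

170.2907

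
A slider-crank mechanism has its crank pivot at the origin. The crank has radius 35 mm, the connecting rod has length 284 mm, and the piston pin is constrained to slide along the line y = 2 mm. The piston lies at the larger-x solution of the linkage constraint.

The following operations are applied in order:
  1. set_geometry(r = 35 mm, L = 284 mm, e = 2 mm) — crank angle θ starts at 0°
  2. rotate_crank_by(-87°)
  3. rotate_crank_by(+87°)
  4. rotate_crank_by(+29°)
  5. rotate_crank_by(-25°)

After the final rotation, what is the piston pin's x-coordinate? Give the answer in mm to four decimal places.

set_geometry: r = 35 mm, L = 284 mm, e = 2 mm; θ ← 0°
rotate_crank_by(-87°): θ ← 0° -87° = -87°
rotate_crank_by(+87°): θ ← -87° +87° = 0°
rotate_crank_by(+29°): θ ← 0° +29° = 29°
rotate_crank_by(-25°): θ ← 29° -25° = 4°
crank pin P = (r cos θ, r sin θ) = (34.914742, 2.441477)
h = r sin θ − e = 2.441477 − 2 = 0.441477
x = r cos θ + √(L² − h²) = 34.914742 + √(80656.0 − 0.1949) = 34.914742 + 283.999657 = 318.914399

318.9144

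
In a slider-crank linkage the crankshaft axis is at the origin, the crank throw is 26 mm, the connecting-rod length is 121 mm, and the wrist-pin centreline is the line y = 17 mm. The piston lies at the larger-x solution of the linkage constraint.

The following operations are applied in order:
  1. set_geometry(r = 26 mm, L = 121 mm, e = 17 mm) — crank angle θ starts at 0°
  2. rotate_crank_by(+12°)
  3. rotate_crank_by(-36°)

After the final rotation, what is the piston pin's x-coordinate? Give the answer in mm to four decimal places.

141.5682

set_geometry: r = 26 mm, L = 121 mm, e = 17 mm; θ ← 0°
rotate_crank_by(+12°): θ ← 0° +12° = 12°
rotate_crank_by(-36°): θ ← 12° -36° = -24°
crank pin P = (r cos θ, r sin θ) = (23.752182, -10.575153)
h = r sin θ − e = -10.575153 − 17 = -27.575153
x = r cos θ + √(L² − h²) = 23.752182 + √(14641.0 − 760.3890) = 23.752182 + 117.816005 = 141.568187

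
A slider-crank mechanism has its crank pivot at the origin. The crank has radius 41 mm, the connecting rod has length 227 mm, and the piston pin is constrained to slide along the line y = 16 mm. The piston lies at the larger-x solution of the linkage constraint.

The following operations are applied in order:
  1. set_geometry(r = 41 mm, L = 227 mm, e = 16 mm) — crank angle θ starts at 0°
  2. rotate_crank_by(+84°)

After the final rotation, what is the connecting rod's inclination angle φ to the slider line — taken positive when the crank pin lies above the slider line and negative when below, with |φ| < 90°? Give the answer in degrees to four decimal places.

6.2659

set_geometry: r = 41 mm, L = 227 mm, e = 16 mm; θ ← 0°
rotate_crank_by(+84°): θ ← 0° +84° = 84°
crank pin P = (r cos θ, r sin θ) = (4.285667, 40.775398)
h = r sin θ − e = 40.775398 − 16 = 24.775398
sin φ = h / L = 24.775398 / 227 = 0.10914272
φ = arcsin(0.10914272) = 6.265900°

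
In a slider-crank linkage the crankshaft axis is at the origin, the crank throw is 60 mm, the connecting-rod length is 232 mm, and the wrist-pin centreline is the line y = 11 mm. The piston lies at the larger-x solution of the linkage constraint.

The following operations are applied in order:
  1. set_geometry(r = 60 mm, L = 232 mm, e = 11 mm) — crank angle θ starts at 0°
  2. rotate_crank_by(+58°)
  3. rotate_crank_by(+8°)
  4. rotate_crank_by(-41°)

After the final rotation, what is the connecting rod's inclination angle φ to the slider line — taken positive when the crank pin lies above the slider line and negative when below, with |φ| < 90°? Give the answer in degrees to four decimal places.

set_geometry: r = 60 mm, L = 232 mm, e = 11 mm; θ ← 0°
rotate_crank_by(+58°): θ ← 0° +58° = 58°
rotate_crank_by(+8°): θ ← 58° +8° = 66°
rotate_crank_by(-41°): θ ← 66° -41° = 25°
crank pin P = (r cos θ, r sin θ) = (54.378467, 25.357096)
h = r sin θ − e = 25.357096 − 11 = 14.357096
sin φ = h / L = 14.357096 / 232 = 0.06188403
φ = arcsin(0.06188403) = 3.547961°

3.5480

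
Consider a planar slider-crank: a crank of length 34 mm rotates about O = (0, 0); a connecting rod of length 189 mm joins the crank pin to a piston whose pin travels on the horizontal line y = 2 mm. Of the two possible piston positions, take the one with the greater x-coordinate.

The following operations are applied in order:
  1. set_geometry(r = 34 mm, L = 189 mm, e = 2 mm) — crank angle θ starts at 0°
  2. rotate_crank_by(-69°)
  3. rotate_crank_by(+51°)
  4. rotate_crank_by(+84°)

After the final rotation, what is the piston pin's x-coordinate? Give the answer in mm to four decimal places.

200.5815

set_geometry: r = 34 mm, L = 189 mm, e = 2 mm; θ ← 0°
rotate_crank_by(-69°): θ ← 0° -69° = -69°
rotate_crank_by(+51°): θ ← -69° +51° = -18°
rotate_crank_by(+84°): θ ← -18° +84° = 66°
crank pin P = (r cos θ, r sin θ) = (13.829046, 31.060546)
h = r sin θ − e = 31.060546 − 2 = 29.060546
x = r cos θ + √(L² − h²) = 13.829046 + √(35721.0 − 844.5153) = 13.829046 + 186.752469 = 200.581515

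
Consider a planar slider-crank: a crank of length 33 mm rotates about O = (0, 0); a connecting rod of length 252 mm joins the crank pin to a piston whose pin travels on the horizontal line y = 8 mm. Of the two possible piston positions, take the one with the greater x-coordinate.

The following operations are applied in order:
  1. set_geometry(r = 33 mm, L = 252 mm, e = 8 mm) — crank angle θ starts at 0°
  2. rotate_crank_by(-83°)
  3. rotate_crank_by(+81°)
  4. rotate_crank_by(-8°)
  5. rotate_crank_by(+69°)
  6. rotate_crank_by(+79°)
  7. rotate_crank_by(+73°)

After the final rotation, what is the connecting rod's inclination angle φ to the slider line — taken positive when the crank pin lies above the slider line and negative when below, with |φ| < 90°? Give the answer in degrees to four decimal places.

-5.6926

set_geometry: r = 33 mm, L = 252 mm, e = 8 mm; θ ← 0°
rotate_crank_by(-83°): θ ← 0° -83° = -83°
rotate_crank_by(+81°): θ ← -83° +81° = -2°
rotate_crank_by(-8°): θ ← -2° -8° = -10°
rotate_crank_by(+69°): θ ← -10° +69° = 59°
rotate_crank_by(+79°): θ ← 59° +79° = 138°
rotate_crank_by(+73°): θ ← 138° +73° = 211°
crank pin P = (r cos θ, r sin θ) = (-28.286521, -16.996256)
h = r sin θ − e = -16.996256 − 8 = -24.996256
sin φ = h / L = -24.996256 / 252 = -0.09919149
φ = arcsin(-0.09919149) = -5.692615°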